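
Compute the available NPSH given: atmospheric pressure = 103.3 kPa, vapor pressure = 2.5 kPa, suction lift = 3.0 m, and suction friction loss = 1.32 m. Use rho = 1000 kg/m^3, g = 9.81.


NPSHa = p_atm/(rho*g) - z_s - hf_s - p_vap/(rho*g).
p_atm/(rho*g) = 103.3*1000 / (1000*9.81) = 10.53 m.
p_vap/(rho*g) = 2.5*1000 / (1000*9.81) = 0.255 m.
NPSHa = 10.53 - 3.0 - 1.32 - 0.255
      = 5.96 m.

5.96


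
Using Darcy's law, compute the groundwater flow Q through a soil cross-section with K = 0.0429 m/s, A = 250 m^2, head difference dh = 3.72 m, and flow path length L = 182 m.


Darcy's law: Q = K * A * i, where i = dh/L.
Hydraulic gradient i = 3.72 / 182 = 0.02044.
Q = 0.0429 * 250 * 0.02044
  = 0.2192 m^3/s.

0.2192


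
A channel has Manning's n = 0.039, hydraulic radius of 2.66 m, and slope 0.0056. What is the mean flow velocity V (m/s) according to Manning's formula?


Manning's equation gives V = (1/n) * R^(2/3) * S^(1/2).
First, compute R^(2/3) = 2.66^(2/3) = 1.9198.
Next, S^(1/2) = 0.0056^(1/2) = 0.074833.
Then 1/n = 1/0.039 = 25.64.
V = 25.64 * 1.9198 * 0.074833 = 3.6837 m/s.

3.6837


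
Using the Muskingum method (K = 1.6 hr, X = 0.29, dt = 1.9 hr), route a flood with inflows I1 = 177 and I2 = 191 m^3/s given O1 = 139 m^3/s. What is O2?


Muskingum coefficients:
denom = 2*K*(1-X) + dt = 2*1.6*(1-0.29) + 1.9 = 4.172.
C0 = (dt - 2*K*X)/denom = (1.9 - 2*1.6*0.29)/4.172 = 0.233.
C1 = (dt + 2*K*X)/denom = (1.9 + 2*1.6*0.29)/4.172 = 0.6779.
C2 = (2*K*(1-X) - dt)/denom = 0.0892.
O2 = C0*I2 + C1*I1 + C2*O1
   = 0.233*191 + 0.6779*177 + 0.0892*139
   = 176.87 m^3/s.

176.87


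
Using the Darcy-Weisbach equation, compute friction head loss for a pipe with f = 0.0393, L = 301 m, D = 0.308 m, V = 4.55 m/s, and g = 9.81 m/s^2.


Darcy-Weisbach equation: h_f = f * (L/D) * V^2/(2g).
f * L/D = 0.0393 * 301/0.308 = 38.4068.
V^2/(2g) = 4.55^2 / (2*9.81) = 20.7025 / 19.62 = 1.0552 m.
h_f = 38.4068 * 1.0552 = 40.526 m.

40.526


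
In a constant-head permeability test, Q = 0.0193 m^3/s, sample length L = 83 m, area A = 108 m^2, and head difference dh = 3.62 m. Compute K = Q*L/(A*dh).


From K = Q*L / (A*dh):
Numerator: Q*L = 0.0193 * 83 = 1.6019.
Denominator: A*dh = 108 * 3.62 = 390.96.
K = 1.6019 / 390.96 = 0.004097 m/s.

0.004097


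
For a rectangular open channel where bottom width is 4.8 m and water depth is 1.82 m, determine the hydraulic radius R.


For a rectangular section:
Flow area A = b * y = 4.8 * 1.82 = 8.74 m^2.
Wetted perimeter P = b + 2y = 4.8 + 2*1.82 = 8.44 m.
Hydraulic radius R = A/P = 8.74 / 8.44 = 1.0351 m.

1.0351


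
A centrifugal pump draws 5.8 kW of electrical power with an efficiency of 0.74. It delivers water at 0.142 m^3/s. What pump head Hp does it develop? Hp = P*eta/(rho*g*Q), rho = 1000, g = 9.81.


Pump head formula: Hp = P * eta / (rho * g * Q).
Numerator: P * eta = 5.8 * 1000 * 0.74 = 4292.0 W.
Denominator: rho * g * Q = 1000 * 9.81 * 0.142 = 1393.02.
Hp = 4292.0 / 1393.02 = 3.08 m.

3.08


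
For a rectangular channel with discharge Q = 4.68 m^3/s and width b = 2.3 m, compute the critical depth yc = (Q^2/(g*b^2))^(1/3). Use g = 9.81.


Using yc = (Q^2 / (g * b^2))^(1/3):
Q^2 = 4.68^2 = 21.9.
g * b^2 = 9.81 * 2.3^2 = 9.81 * 5.29 = 51.89.
Q^2 / (g*b^2) = 21.9 / 51.89 = 0.422.
yc = 0.422^(1/3) = 0.7501 m.

0.7501


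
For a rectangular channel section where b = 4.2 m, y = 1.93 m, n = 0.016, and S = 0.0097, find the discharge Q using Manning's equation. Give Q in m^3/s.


For a rectangular channel, the cross-sectional area A = b * y = 4.2 * 1.93 = 8.11 m^2.
The wetted perimeter P = b + 2y = 4.2 + 2*1.93 = 8.06 m.
Hydraulic radius R = A/P = 8.11/8.06 = 1.0057 m.
Velocity V = (1/n)*R^(2/3)*S^(1/2) = (1/0.016)*1.0057^(2/3)*0.0097^(1/2) = 6.1789 m/s.
Discharge Q = A * V = 8.11 * 6.1789 = 50.086 m^3/s.

50.086


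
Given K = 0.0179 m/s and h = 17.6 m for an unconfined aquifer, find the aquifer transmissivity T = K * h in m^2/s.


Transmissivity is defined as T = K * h.
T = 0.0179 * 17.6
  = 0.315 m^2/s.

0.315


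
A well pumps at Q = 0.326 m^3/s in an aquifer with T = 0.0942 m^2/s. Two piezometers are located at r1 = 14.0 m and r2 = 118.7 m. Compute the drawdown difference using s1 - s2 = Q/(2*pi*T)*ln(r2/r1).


Thiem equation: s1 - s2 = Q/(2*pi*T) * ln(r2/r1).
ln(r2/r1) = ln(118.7/14.0) = 2.1375.
Q/(2*pi*T) = 0.326 / (2*pi*0.0942) = 0.326 / 0.5919 = 0.5508.
s1 - s2 = 0.5508 * 2.1375 = 1.1773 m.

1.1773


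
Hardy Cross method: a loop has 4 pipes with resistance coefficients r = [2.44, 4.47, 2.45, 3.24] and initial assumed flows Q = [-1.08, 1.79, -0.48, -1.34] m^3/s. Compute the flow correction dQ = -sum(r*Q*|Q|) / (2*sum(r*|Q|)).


Numerator terms (r*Q*|Q|): 2.44*-1.08*|-1.08| = -2.846; 4.47*1.79*|1.79| = 14.3223; 2.45*-0.48*|-0.48| = -0.5645; 3.24*-1.34*|-1.34| = -5.8177.
Sum of numerator = 5.0941.
Denominator terms (r*|Q|): 2.44*|-1.08| = 2.6352; 4.47*|1.79| = 8.0013; 2.45*|-0.48| = 1.176; 3.24*|-1.34| = 4.3416.
2 * sum of denominator = 2 * 16.1541 = 32.3082.
dQ = -5.0941 / 32.3082 = -0.1577 m^3/s.

-0.1577


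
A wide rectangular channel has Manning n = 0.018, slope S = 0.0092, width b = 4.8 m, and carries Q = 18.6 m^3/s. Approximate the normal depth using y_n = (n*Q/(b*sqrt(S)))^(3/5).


We use the wide-channel approximation y_n = (n*Q/(b*sqrt(S)))^(3/5).
sqrt(S) = sqrt(0.0092) = 0.095917.
Numerator: n*Q = 0.018 * 18.6 = 0.3348.
Denominator: b*sqrt(S) = 4.8 * 0.095917 = 0.460402.
arg = 0.7272.
y_n = 0.7272^(3/5) = 0.826 m.

0.826


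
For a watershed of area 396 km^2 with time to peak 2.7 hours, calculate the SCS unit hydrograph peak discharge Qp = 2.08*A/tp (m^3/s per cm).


SCS formula: Qp = 2.08 * A / tp.
Qp = 2.08 * 396 / 2.7
   = 823.68 / 2.7
   = 305.07 m^3/s per cm.

305.07


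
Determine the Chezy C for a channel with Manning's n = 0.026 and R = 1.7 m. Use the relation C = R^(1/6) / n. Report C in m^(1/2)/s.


The Chezy coefficient relates to Manning's n through C = R^(1/6) / n.
R^(1/6) = 1.7^(1/6) = 1.092467.
C = 1.092467 / 0.026 = 42.02 m^(1/2)/s.

42.02


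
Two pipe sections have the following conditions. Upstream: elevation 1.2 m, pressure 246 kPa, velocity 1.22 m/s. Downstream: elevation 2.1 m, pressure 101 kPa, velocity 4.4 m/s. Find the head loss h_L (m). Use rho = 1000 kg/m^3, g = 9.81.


Total head at each section: H = z + p/(rho*g) + V^2/(2g).
H1 = 1.2 + 246*1000/(1000*9.81) + 1.22^2/(2*9.81)
   = 1.2 + 25.076 + 0.0759
   = 26.352 m.
H2 = 2.1 + 101*1000/(1000*9.81) + 4.4^2/(2*9.81)
   = 2.1 + 10.296 + 0.9867
   = 13.382 m.
h_L = H1 - H2 = 26.352 - 13.382 = 12.97 m.

12.97


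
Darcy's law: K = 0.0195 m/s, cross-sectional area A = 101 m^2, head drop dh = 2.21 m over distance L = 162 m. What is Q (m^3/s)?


Darcy's law: Q = K * A * i, where i = dh/L.
Hydraulic gradient i = 2.21 / 162 = 0.013642.
Q = 0.0195 * 101 * 0.013642
  = 0.0269 m^3/s.

0.0269


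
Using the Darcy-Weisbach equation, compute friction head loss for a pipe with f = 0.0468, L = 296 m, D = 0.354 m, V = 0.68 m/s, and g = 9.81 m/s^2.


Darcy-Weisbach equation: h_f = f * (L/D) * V^2/(2g).
f * L/D = 0.0468 * 296/0.354 = 39.1322.
V^2/(2g) = 0.68^2 / (2*9.81) = 0.4624 / 19.62 = 0.0236 m.
h_f = 39.1322 * 0.0236 = 0.922 m.

0.922


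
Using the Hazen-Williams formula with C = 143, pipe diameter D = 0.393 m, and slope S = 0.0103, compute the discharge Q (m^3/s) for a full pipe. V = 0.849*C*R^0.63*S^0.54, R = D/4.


For a full circular pipe, R = D/4 = 0.393/4 = 0.0983 m.
V = 0.849 * 143 * 0.0983^0.63 * 0.0103^0.54
  = 0.849 * 143 * 0.23183 * 0.084515
  = 2.3787 m/s.
Pipe area A = pi*D^2/4 = pi*0.393^2/4 = 0.1213 m^2.
Q = A * V = 0.1213 * 2.3787 = 0.2885 m^3/s.

0.2885


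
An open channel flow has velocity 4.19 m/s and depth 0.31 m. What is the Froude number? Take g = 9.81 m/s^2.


The Froude number is defined as Fr = V / sqrt(g*y).
g*y = 9.81 * 0.31 = 3.0411.
sqrt(g*y) = sqrt(3.0411) = 1.7439.
Fr = 4.19 / 1.7439 = 2.4027.

2.4027


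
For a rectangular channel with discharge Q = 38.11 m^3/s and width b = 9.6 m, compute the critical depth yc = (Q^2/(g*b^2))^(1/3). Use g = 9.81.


Using yc = (Q^2 / (g * b^2))^(1/3):
Q^2 = 38.11^2 = 1452.37.
g * b^2 = 9.81 * 9.6^2 = 9.81 * 92.16 = 904.09.
Q^2 / (g*b^2) = 1452.37 / 904.09 = 1.6064.
yc = 1.6064^(1/3) = 1.1712 m.

1.1712


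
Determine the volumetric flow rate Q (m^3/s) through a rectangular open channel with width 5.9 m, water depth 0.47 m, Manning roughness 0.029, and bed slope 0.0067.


For a rectangular channel, the cross-sectional area A = b * y = 5.9 * 0.47 = 2.77 m^2.
The wetted perimeter P = b + 2y = 5.9 + 2*0.47 = 6.84 m.
Hydraulic radius R = A/P = 2.77/6.84 = 0.4054 m.
Velocity V = (1/n)*R^(2/3)*S^(1/2) = (1/0.029)*0.4054^(2/3)*0.0067^(1/2) = 1.5461 m/s.
Discharge Q = A * V = 2.77 * 1.5461 = 4.287 m^3/s.

4.287


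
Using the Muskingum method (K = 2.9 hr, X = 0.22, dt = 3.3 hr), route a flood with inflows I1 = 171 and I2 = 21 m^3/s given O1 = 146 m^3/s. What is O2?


Muskingum coefficients:
denom = 2*K*(1-X) + dt = 2*2.9*(1-0.22) + 3.3 = 7.824.
C0 = (dt - 2*K*X)/denom = (3.3 - 2*2.9*0.22)/7.824 = 0.2587.
C1 = (dt + 2*K*X)/denom = (3.3 + 2*2.9*0.22)/7.824 = 0.5849.
C2 = (2*K*(1-X) - dt)/denom = 0.1564.
O2 = C0*I2 + C1*I1 + C2*O1
   = 0.2587*21 + 0.5849*171 + 0.1564*146
   = 128.29 m^3/s.

128.29


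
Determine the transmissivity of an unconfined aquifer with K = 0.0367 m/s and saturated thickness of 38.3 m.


Transmissivity is defined as T = K * h.
T = 0.0367 * 38.3
  = 1.4056 m^2/s.

1.4056


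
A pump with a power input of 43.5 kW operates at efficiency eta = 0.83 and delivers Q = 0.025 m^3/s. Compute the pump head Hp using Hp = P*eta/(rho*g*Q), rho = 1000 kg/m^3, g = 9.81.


Pump head formula: Hp = P * eta / (rho * g * Q).
Numerator: P * eta = 43.5 * 1000 * 0.83 = 36105.0 W.
Denominator: rho * g * Q = 1000 * 9.81 * 0.025 = 245.25.
Hp = 36105.0 / 245.25 = 147.22 m.

147.22


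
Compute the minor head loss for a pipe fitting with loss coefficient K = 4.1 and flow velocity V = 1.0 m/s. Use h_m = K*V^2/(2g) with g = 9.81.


Minor loss formula: h_m = K * V^2/(2g).
V^2 = 1.0^2 = 1.0.
V^2/(2g) = 1.0 / 19.62 = 0.051 m.
h_m = 4.1 * 0.051 = 0.209 m.

0.209


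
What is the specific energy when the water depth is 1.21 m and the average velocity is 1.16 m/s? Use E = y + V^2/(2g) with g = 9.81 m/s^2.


Specific energy E = y + V^2/(2g).
Velocity head = V^2/(2g) = 1.16^2 / (2*9.81) = 1.3456 / 19.62 = 0.0686 m.
E = 1.21 + 0.0686 = 1.2786 m.

1.2786


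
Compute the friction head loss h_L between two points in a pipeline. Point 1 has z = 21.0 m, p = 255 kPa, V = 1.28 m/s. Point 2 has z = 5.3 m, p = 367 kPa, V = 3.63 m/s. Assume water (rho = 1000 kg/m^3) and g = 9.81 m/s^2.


Total head at each section: H = z + p/(rho*g) + V^2/(2g).
H1 = 21.0 + 255*1000/(1000*9.81) + 1.28^2/(2*9.81)
   = 21.0 + 25.994 + 0.0835
   = 47.077 m.
H2 = 5.3 + 367*1000/(1000*9.81) + 3.63^2/(2*9.81)
   = 5.3 + 37.411 + 0.6716
   = 43.382 m.
h_L = H1 - H2 = 47.077 - 43.382 = 3.695 m.

3.695


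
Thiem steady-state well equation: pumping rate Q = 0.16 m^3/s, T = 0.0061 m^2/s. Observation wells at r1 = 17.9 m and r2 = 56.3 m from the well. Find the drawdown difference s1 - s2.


Thiem equation: s1 - s2 = Q/(2*pi*T) * ln(r2/r1).
ln(r2/r1) = ln(56.3/17.9) = 1.1459.
Q/(2*pi*T) = 0.16 / (2*pi*0.0061) = 0.16 / 0.0383 = 4.1746.
s1 - s2 = 4.1746 * 1.1459 = 4.7836 m.

4.7836


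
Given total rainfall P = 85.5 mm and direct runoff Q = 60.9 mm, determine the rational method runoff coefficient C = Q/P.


The runoff coefficient C = runoff depth / rainfall depth.
C = 60.9 / 85.5
  = 0.7123.

0.7123


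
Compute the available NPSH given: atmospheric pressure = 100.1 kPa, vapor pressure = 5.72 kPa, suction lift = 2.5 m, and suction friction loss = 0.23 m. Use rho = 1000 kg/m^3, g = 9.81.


NPSHa = p_atm/(rho*g) - z_s - hf_s - p_vap/(rho*g).
p_atm/(rho*g) = 100.1*1000 / (1000*9.81) = 10.204 m.
p_vap/(rho*g) = 5.72*1000 / (1000*9.81) = 0.583 m.
NPSHa = 10.204 - 2.5 - 0.23 - 0.583
      = 6.89 m.

6.89


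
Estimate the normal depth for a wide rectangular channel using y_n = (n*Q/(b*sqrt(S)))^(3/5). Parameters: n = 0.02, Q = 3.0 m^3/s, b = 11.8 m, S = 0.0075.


We use the wide-channel approximation y_n = (n*Q/(b*sqrt(S)))^(3/5).
sqrt(S) = sqrt(0.0075) = 0.086603.
Numerator: n*Q = 0.02 * 3.0 = 0.06.
Denominator: b*sqrt(S) = 11.8 * 0.086603 = 1.021915.
arg = 0.0587.
y_n = 0.0587^(3/5) = 0.1825 m.

0.1825


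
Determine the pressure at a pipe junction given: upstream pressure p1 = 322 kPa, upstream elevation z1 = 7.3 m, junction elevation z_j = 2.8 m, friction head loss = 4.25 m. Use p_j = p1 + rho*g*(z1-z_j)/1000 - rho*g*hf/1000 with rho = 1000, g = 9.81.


Junction pressure: p_j = p1 + rho*g*(z1 - z_j)/1000 - rho*g*hf/1000.
Elevation term = 1000*9.81*(7.3 - 2.8)/1000 = 44.145 kPa.
Friction term = 1000*9.81*4.25/1000 = 41.693 kPa.
p_j = 322 + 44.145 - 41.693 = 324.45 kPa.

324.45


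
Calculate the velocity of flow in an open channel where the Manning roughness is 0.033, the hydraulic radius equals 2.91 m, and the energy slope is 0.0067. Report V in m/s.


Manning's equation gives V = (1/n) * R^(2/3) * S^(1/2).
First, compute R^(2/3) = 2.91^(2/3) = 2.0383.
Next, S^(1/2) = 0.0067^(1/2) = 0.081854.
Then 1/n = 1/0.033 = 30.3.
V = 30.3 * 2.0383 * 0.081854 = 5.0557 m/s.

5.0557


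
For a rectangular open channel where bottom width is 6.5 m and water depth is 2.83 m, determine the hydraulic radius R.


For a rectangular section:
Flow area A = b * y = 6.5 * 2.83 = 18.39 m^2.
Wetted perimeter P = b + 2y = 6.5 + 2*2.83 = 12.16 m.
Hydraulic radius R = A/P = 18.39 / 12.16 = 1.5127 m.

1.5127


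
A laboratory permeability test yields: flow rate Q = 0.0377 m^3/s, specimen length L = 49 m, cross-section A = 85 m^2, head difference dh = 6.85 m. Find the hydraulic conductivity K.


From K = Q*L / (A*dh):
Numerator: Q*L = 0.0377 * 49 = 1.8473.
Denominator: A*dh = 85 * 6.85 = 582.25.
K = 1.8473 / 582.25 = 0.003173 m/s.

0.003173


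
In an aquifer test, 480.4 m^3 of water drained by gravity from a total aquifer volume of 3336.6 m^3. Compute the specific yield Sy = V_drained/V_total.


Specific yield Sy = Volume drained / Total volume.
Sy = 480.4 / 3336.6
   = 0.144.

0.144


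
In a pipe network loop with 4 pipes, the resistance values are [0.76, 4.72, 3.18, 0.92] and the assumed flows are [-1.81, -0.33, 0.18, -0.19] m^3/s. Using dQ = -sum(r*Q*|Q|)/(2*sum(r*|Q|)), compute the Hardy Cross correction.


Numerator terms (r*Q*|Q|): 0.76*-1.81*|-1.81| = -2.4898; 4.72*-0.33*|-0.33| = -0.514; 3.18*0.18*|0.18| = 0.103; 0.92*-0.19*|-0.19| = -0.0332.
Sum of numerator = -2.934.
Denominator terms (r*|Q|): 0.76*|-1.81| = 1.3756; 4.72*|-0.33| = 1.5576; 3.18*|0.18| = 0.5724; 0.92*|-0.19| = 0.1748.
2 * sum of denominator = 2 * 3.6804 = 7.3608.
dQ = --2.934 / 7.3608 = 0.3986 m^3/s.

0.3986


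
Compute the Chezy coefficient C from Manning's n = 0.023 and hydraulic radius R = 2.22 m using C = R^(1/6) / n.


The Chezy coefficient relates to Manning's n through C = R^(1/6) / n.
R^(1/6) = 2.22^(1/6) = 1.142156.
C = 1.142156 / 0.023 = 49.66 m^(1/2)/s.

49.66


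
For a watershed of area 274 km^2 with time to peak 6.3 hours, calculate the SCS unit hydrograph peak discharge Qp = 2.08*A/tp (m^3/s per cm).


SCS formula: Qp = 2.08 * A / tp.
Qp = 2.08 * 274 / 6.3
   = 569.92 / 6.3
   = 90.46 m^3/s per cm.

90.46


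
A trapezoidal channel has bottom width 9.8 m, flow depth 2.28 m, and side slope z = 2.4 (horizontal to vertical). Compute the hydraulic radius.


For a trapezoidal section with side slope z:
A = (b + z*y)*y = (9.8 + 2.4*2.28)*2.28 = 34.82 m^2.
P = b + 2*y*sqrt(1 + z^2) = 9.8 + 2*2.28*sqrt(1 + 2.4^2) = 21.656 m.
R = A/P = 34.82 / 21.656 = 1.6079 m.

1.6079


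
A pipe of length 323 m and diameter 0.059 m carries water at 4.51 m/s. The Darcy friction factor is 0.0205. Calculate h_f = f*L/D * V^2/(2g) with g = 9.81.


Darcy-Weisbach equation: h_f = f * (L/D) * V^2/(2g).
f * L/D = 0.0205 * 323/0.059 = 112.2288.
V^2/(2g) = 4.51^2 / (2*9.81) = 20.3401 / 19.62 = 1.0367 m.
h_f = 112.2288 * 1.0367 = 116.348 m.

116.348


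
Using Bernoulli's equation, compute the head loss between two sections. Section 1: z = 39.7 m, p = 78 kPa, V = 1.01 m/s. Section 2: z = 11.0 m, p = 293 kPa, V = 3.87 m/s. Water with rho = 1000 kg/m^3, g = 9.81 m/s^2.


Total head at each section: H = z + p/(rho*g) + V^2/(2g).
H1 = 39.7 + 78*1000/(1000*9.81) + 1.01^2/(2*9.81)
   = 39.7 + 7.951 + 0.052
   = 47.703 m.
H2 = 11.0 + 293*1000/(1000*9.81) + 3.87^2/(2*9.81)
   = 11.0 + 29.867 + 0.7633
   = 41.631 m.
h_L = H1 - H2 = 47.703 - 41.631 = 6.072 m.

6.072


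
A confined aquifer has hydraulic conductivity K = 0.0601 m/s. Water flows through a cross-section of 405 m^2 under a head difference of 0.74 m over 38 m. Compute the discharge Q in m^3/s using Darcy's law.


Darcy's law: Q = K * A * i, where i = dh/L.
Hydraulic gradient i = 0.74 / 38 = 0.019474.
Q = 0.0601 * 405 * 0.019474
  = 0.474 m^3/s.

0.474


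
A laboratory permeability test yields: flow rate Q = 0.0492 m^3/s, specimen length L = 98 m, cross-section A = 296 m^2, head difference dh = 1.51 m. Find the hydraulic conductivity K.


From K = Q*L / (A*dh):
Numerator: Q*L = 0.0492 * 98 = 4.8216.
Denominator: A*dh = 296 * 1.51 = 446.96.
K = 4.8216 / 446.96 = 0.010788 m/s.

0.010788


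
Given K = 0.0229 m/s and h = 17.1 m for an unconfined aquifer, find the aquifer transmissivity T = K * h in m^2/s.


Transmissivity is defined as T = K * h.
T = 0.0229 * 17.1
  = 0.3916 m^2/s.

0.3916


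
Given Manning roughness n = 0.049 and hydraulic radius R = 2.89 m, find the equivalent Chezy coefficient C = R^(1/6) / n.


The Chezy coefficient relates to Manning's n through C = R^(1/6) / n.
R^(1/6) = 2.89^(1/6) = 1.193483.
C = 1.193483 / 0.049 = 24.36 m^(1/2)/s.

24.36


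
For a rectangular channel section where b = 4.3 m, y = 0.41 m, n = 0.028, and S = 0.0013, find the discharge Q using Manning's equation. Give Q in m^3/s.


For a rectangular channel, the cross-sectional area A = b * y = 4.3 * 0.41 = 1.76 m^2.
The wetted perimeter P = b + 2y = 4.3 + 2*0.41 = 5.12 m.
Hydraulic radius R = A/P = 1.76/5.12 = 0.3443 m.
Velocity V = (1/n)*R^(2/3)*S^(1/2) = (1/0.028)*0.3443^(2/3)*0.0013^(1/2) = 0.6326 m/s.
Discharge Q = A * V = 1.76 * 0.6326 = 1.115 m^3/s.

1.115


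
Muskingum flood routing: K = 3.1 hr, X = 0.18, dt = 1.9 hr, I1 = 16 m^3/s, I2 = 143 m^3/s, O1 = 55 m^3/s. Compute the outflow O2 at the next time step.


Muskingum coefficients:
denom = 2*K*(1-X) + dt = 2*3.1*(1-0.18) + 1.9 = 6.984.
C0 = (dt - 2*K*X)/denom = (1.9 - 2*3.1*0.18)/6.984 = 0.1123.
C1 = (dt + 2*K*X)/denom = (1.9 + 2*3.1*0.18)/6.984 = 0.4318.
C2 = (2*K*(1-X) - dt)/denom = 0.4559.
O2 = C0*I2 + C1*I1 + C2*O1
   = 0.1123*143 + 0.4318*16 + 0.4559*55
   = 48.04 m^3/s.

48.04


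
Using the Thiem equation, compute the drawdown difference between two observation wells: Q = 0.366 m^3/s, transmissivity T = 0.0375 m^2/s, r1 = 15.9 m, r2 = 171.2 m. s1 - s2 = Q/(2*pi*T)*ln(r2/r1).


Thiem equation: s1 - s2 = Q/(2*pi*T) * ln(r2/r1).
ln(r2/r1) = ln(171.2/15.9) = 2.3765.
Q/(2*pi*T) = 0.366 / (2*pi*0.0375) = 0.366 / 0.2356 = 1.5534.
s1 - s2 = 1.5534 * 2.3765 = 3.6916 m.

3.6916


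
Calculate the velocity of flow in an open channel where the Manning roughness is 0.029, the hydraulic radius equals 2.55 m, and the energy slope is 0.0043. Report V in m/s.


Manning's equation gives V = (1/n) * R^(2/3) * S^(1/2).
First, compute R^(2/3) = 2.55^(2/3) = 1.8665.
Next, S^(1/2) = 0.0043^(1/2) = 0.065574.
Then 1/n = 1/0.029 = 34.48.
V = 34.48 * 1.8665 * 0.065574 = 4.2205 m/s.

4.2205


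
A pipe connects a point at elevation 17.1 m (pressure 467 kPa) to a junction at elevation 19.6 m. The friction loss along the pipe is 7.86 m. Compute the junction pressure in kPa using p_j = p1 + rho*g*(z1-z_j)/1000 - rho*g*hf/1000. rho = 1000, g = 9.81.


Junction pressure: p_j = p1 + rho*g*(z1 - z_j)/1000 - rho*g*hf/1000.
Elevation term = 1000*9.81*(17.1 - 19.6)/1000 = -24.525 kPa.
Friction term = 1000*9.81*7.86/1000 = 77.107 kPa.
p_j = 467 + -24.525 - 77.107 = 365.37 kPa.

365.37


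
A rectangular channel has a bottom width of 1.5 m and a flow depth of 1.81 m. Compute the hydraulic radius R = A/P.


For a rectangular section:
Flow area A = b * y = 1.5 * 1.81 = 2.71 m^2.
Wetted perimeter P = b + 2y = 1.5 + 2*1.81 = 5.12 m.
Hydraulic radius R = A/P = 2.71 / 5.12 = 0.5303 m.

0.5303


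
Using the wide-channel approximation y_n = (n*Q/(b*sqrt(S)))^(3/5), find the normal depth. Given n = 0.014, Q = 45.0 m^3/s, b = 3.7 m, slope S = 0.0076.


We use the wide-channel approximation y_n = (n*Q/(b*sqrt(S)))^(3/5).
sqrt(S) = sqrt(0.0076) = 0.087178.
Numerator: n*Q = 0.014 * 45.0 = 0.63.
Denominator: b*sqrt(S) = 3.7 * 0.087178 = 0.322559.
arg = 1.9531.
y_n = 1.9531^(3/5) = 1.4943 m.

1.4943


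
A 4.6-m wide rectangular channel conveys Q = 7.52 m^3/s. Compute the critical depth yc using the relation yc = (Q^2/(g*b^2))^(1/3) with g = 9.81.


Using yc = (Q^2 / (g * b^2))^(1/3):
Q^2 = 7.52^2 = 56.55.
g * b^2 = 9.81 * 4.6^2 = 9.81 * 21.16 = 207.58.
Q^2 / (g*b^2) = 56.55 / 207.58 = 0.2724.
yc = 0.2724^(1/3) = 0.6483 m.

0.6483


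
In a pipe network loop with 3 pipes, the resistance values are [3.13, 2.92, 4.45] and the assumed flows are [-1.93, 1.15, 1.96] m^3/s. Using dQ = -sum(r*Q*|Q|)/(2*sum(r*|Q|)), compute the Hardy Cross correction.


Numerator terms (r*Q*|Q|): 3.13*-1.93*|-1.93| = -11.6589; 2.92*1.15*|1.15| = 3.8617; 4.45*1.96*|1.96| = 17.0951.
Sum of numerator = 9.2979.
Denominator terms (r*|Q|): 3.13*|-1.93| = 6.0409; 2.92*|1.15| = 3.358; 4.45*|1.96| = 8.722.
2 * sum of denominator = 2 * 18.1209 = 36.2418.
dQ = -9.2979 / 36.2418 = -0.2566 m^3/s.

-0.2566


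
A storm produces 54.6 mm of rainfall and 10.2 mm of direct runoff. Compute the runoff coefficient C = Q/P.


The runoff coefficient C = runoff depth / rainfall depth.
C = 10.2 / 54.6
  = 0.1868.

0.1868


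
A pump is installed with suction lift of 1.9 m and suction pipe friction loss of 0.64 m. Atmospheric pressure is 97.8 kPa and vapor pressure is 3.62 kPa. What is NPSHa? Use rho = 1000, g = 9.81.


NPSHa = p_atm/(rho*g) - z_s - hf_s - p_vap/(rho*g).
p_atm/(rho*g) = 97.8*1000 / (1000*9.81) = 9.969 m.
p_vap/(rho*g) = 3.62*1000 / (1000*9.81) = 0.369 m.
NPSHa = 9.969 - 1.9 - 0.64 - 0.369
      = 7.06 m.

7.06


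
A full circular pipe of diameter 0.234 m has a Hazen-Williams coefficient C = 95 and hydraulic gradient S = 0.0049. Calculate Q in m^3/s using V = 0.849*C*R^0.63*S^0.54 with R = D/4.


For a full circular pipe, R = D/4 = 0.234/4 = 0.0585 m.
V = 0.849 * 95 * 0.0585^0.63 * 0.0049^0.54
  = 0.849 * 95 * 0.167228 * 0.056586
  = 0.7632 m/s.
Pipe area A = pi*D^2/4 = pi*0.234^2/4 = 0.043 m^2.
Q = A * V = 0.043 * 0.7632 = 0.0328 m^3/s.

0.0328


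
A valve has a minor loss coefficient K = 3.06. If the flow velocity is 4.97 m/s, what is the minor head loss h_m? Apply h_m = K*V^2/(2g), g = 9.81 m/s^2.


Minor loss formula: h_m = K * V^2/(2g).
V^2 = 4.97^2 = 24.7009.
V^2/(2g) = 24.7009 / 19.62 = 1.259 m.
h_m = 3.06 * 1.259 = 3.8524 m.

3.8524


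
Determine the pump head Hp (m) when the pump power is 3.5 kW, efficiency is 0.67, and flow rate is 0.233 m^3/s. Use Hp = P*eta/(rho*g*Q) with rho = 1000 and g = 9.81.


Pump head formula: Hp = P * eta / (rho * g * Q).
Numerator: P * eta = 3.5 * 1000 * 0.67 = 2345.0 W.
Denominator: rho * g * Q = 1000 * 9.81 * 0.233 = 2285.73.
Hp = 2345.0 / 2285.73 = 1.03 m.

1.03


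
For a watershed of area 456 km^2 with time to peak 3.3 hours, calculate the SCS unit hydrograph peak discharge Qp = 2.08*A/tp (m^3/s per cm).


SCS formula: Qp = 2.08 * A / tp.
Qp = 2.08 * 456 / 3.3
   = 948.48 / 3.3
   = 287.42 m^3/s per cm.

287.42


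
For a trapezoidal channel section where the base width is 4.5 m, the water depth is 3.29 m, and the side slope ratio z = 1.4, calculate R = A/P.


For a trapezoidal section with side slope z:
A = (b + z*y)*y = (4.5 + 1.4*3.29)*3.29 = 29.959 m^2.
P = b + 2*y*sqrt(1 + z^2) = 4.5 + 2*3.29*sqrt(1 + 1.4^2) = 15.821 m.
R = A/P = 29.959 / 15.821 = 1.8936 m.

1.8936


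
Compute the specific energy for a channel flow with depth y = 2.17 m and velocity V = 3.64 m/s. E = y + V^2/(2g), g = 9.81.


Specific energy E = y + V^2/(2g).
Velocity head = V^2/(2g) = 3.64^2 / (2*9.81) = 13.2496 / 19.62 = 0.6753 m.
E = 2.17 + 0.6753 = 2.8453 m.

2.8453


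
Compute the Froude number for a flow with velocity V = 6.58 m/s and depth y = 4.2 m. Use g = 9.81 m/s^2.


The Froude number is defined as Fr = V / sqrt(g*y).
g*y = 9.81 * 4.2 = 41.202.
sqrt(g*y) = sqrt(41.202) = 6.4189.
Fr = 6.58 / 6.4189 = 1.0251.

1.0251


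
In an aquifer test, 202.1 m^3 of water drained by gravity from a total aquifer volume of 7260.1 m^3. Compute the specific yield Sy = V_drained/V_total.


Specific yield Sy = Volume drained / Total volume.
Sy = 202.1 / 7260.1
   = 0.0278.

0.0278


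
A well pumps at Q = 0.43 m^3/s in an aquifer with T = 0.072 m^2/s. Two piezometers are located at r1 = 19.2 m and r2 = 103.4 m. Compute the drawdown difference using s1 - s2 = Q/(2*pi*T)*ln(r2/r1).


Thiem equation: s1 - s2 = Q/(2*pi*T) * ln(r2/r1).
ln(r2/r1) = ln(103.4/19.2) = 1.6837.
Q/(2*pi*T) = 0.43 / (2*pi*0.072) = 0.43 / 0.4524 = 0.9505.
s1 - s2 = 0.9505 * 1.6837 = 1.6004 m.

1.6004


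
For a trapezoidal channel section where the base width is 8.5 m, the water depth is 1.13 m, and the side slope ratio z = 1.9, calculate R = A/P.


For a trapezoidal section with side slope z:
A = (b + z*y)*y = (8.5 + 1.9*1.13)*1.13 = 12.031 m^2.
P = b + 2*y*sqrt(1 + z^2) = 8.5 + 2*1.13*sqrt(1 + 1.9^2) = 13.352 m.
R = A/P = 12.031 / 13.352 = 0.901 m.

0.901


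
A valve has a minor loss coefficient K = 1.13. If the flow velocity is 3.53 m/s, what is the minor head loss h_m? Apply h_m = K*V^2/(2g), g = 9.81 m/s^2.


Minor loss formula: h_m = K * V^2/(2g).
V^2 = 3.53^2 = 12.4609.
V^2/(2g) = 12.4609 / 19.62 = 0.6351 m.
h_m = 1.13 * 0.6351 = 0.7177 m.

0.7177


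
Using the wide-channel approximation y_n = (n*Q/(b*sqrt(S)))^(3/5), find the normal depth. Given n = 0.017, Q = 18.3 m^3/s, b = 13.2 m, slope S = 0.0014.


We use the wide-channel approximation y_n = (n*Q/(b*sqrt(S)))^(3/5).
sqrt(S) = sqrt(0.0014) = 0.037417.
Numerator: n*Q = 0.017 * 18.3 = 0.3111.
Denominator: b*sqrt(S) = 13.2 * 0.037417 = 0.493904.
arg = 0.6299.
y_n = 0.6299^(3/5) = 0.7578 m.

0.7578


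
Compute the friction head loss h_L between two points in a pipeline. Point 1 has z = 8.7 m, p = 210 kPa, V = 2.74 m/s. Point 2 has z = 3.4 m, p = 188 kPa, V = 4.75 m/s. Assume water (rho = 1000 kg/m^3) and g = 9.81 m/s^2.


Total head at each section: H = z + p/(rho*g) + V^2/(2g).
H1 = 8.7 + 210*1000/(1000*9.81) + 2.74^2/(2*9.81)
   = 8.7 + 21.407 + 0.3827
   = 30.489 m.
H2 = 3.4 + 188*1000/(1000*9.81) + 4.75^2/(2*9.81)
   = 3.4 + 19.164 + 1.15
   = 23.714 m.
h_L = H1 - H2 = 30.489 - 23.714 = 6.775 m.

6.775


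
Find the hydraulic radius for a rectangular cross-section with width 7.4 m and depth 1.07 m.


For a rectangular section:
Flow area A = b * y = 7.4 * 1.07 = 7.92 m^2.
Wetted perimeter P = b + 2y = 7.4 + 2*1.07 = 9.54 m.
Hydraulic radius R = A/P = 7.92 / 9.54 = 0.83 m.

0.83


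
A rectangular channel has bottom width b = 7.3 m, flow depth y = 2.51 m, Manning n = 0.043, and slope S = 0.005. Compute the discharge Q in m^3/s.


For a rectangular channel, the cross-sectional area A = b * y = 7.3 * 2.51 = 18.32 m^2.
The wetted perimeter P = b + 2y = 7.3 + 2*2.51 = 12.32 m.
Hydraulic radius R = A/P = 18.32/12.32 = 1.4873 m.
Velocity V = (1/n)*R^(2/3)*S^(1/2) = (1/0.043)*1.4873^(2/3)*0.005^(1/2) = 2.1426 m/s.
Discharge Q = A * V = 18.32 * 2.1426 = 39.259 m^3/s.

39.259


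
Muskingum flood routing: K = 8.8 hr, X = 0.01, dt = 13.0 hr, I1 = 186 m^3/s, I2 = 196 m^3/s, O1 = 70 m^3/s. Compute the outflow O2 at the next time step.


Muskingum coefficients:
denom = 2*K*(1-X) + dt = 2*8.8*(1-0.01) + 13.0 = 30.424.
C0 = (dt - 2*K*X)/denom = (13.0 - 2*8.8*0.01)/30.424 = 0.4215.
C1 = (dt + 2*K*X)/denom = (13.0 + 2*8.8*0.01)/30.424 = 0.4331.
C2 = (2*K*(1-X) - dt)/denom = 0.1454.
O2 = C0*I2 + C1*I1 + C2*O1
   = 0.4215*196 + 0.4331*186 + 0.1454*70
   = 173.35 m^3/s.

173.35


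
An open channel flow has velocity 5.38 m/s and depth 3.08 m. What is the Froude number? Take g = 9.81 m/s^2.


The Froude number is defined as Fr = V / sqrt(g*y).
g*y = 9.81 * 3.08 = 30.2148.
sqrt(g*y) = sqrt(30.2148) = 5.4968.
Fr = 5.38 / 5.4968 = 0.9788.

0.9788


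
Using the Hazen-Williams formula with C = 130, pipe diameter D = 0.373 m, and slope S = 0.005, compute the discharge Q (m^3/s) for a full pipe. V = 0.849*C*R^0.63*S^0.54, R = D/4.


For a full circular pipe, R = D/4 = 0.373/4 = 0.0932 m.
V = 0.849 * 130 * 0.0932^0.63 * 0.005^0.54
  = 0.849 * 130 * 0.224326 * 0.057206
  = 1.4164 m/s.
Pipe area A = pi*D^2/4 = pi*0.373^2/4 = 0.1093 m^2.
Q = A * V = 0.1093 * 1.4164 = 0.1548 m^3/s.

0.1548


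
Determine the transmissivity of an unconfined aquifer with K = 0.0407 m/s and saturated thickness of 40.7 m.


Transmissivity is defined as T = K * h.
T = 0.0407 * 40.7
  = 1.6565 m^2/s.

1.6565


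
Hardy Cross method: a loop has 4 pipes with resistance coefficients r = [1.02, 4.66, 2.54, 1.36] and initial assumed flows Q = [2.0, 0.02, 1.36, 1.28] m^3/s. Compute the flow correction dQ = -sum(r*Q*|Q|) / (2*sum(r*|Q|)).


Numerator terms (r*Q*|Q|): 1.02*2.0*|2.0| = 4.08; 4.66*0.02*|0.02| = 0.0019; 2.54*1.36*|1.36| = 4.698; 1.36*1.28*|1.28| = 2.2282.
Sum of numerator = 11.0081.
Denominator terms (r*|Q|): 1.02*|2.0| = 2.04; 4.66*|0.02| = 0.0932; 2.54*|1.36| = 3.4544; 1.36*|1.28| = 1.7408.
2 * sum of denominator = 2 * 7.3284 = 14.6568.
dQ = -11.0081 / 14.6568 = -0.7511 m^3/s.

-0.7511


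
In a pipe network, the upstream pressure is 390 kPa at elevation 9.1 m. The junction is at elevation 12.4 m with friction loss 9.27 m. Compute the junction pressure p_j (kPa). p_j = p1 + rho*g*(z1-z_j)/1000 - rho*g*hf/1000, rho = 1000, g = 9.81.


Junction pressure: p_j = p1 + rho*g*(z1 - z_j)/1000 - rho*g*hf/1000.
Elevation term = 1000*9.81*(9.1 - 12.4)/1000 = -32.373 kPa.
Friction term = 1000*9.81*9.27/1000 = 90.939 kPa.
p_j = 390 + -32.373 - 90.939 = 266.69 kPa.

266.69


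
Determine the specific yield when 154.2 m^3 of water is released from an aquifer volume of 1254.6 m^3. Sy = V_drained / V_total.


Specific yield Sy = Volume drained / Total volume.
Sy = 154.2 / 1254.6
   = 0.1229.

0.1229


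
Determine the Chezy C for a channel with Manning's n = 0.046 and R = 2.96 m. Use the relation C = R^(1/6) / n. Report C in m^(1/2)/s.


The Chezy coefficient relates to Manning's n through C = R^(1/6) / n.
R^(1/6) = 2.96^(1/6) = 1.198253.
C = 1.198253 / 0.046 = 26.05 m^(1/2)/s.

26.05


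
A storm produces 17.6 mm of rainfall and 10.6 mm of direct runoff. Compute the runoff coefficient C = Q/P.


The runoff coefficient C = runoff depth / rainfall depth.
C = 10.6 / 17.6
  = 0.6023.

0.6023


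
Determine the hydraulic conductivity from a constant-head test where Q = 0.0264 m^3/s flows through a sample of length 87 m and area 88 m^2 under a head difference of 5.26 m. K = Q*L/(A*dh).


From K = Q*L / (A*dh):
Numerator: Q*L = 0.0264 * 87 = 2.2968.
Denominator: A*dh = 88 * 5.26 = 462.88.
K = 2.2968 / 462.88 = 0.004962 m/s.

0.004962


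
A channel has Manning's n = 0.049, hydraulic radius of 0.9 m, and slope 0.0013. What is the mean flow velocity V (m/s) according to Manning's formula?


Manning's equation gives V = (1/n) * R^(2/3) * S^(1/2).
First, compute R^(2/3) = 0.9^(2/3) = 0.9322.
Next, S^(1/2) = 0.0013^(1/2) = 0.036056.
Then 1/n = 1/0.049 = 20.41.
V = 20.41 * 0.9322 * 0.036056 = 0.6859 m/s.

0.6859


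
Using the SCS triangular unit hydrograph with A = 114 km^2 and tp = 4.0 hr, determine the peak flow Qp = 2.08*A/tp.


SCS formula: Qp = 2.08 * A / tp.
Qp = 2.08 * 114 / 4.0
   = 237.12 / 4.0
   = 59.28 m^3/s per cm.

59.28


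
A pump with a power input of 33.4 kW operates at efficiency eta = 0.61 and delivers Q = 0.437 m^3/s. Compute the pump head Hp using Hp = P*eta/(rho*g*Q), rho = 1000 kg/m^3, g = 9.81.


Pump head formula: Hp = P * eta / (rho * g * Q).
Numerator: P * eta = 33.4 * 1000 * 0.61 = 20374.0 W.
Denominator: rho * g * Q = 1000 * 9.81 * 0.437 = 4286.97.
Hp = 20374.0 / 4286.97 = 4.75 m.

4.75


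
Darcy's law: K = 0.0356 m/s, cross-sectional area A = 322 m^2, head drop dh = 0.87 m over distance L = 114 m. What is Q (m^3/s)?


Darcy's law: Q = K * A * i, where i = dh/L.
Hydraulic gradient i = 0.87 / 114 = 0.007632.
Q = 0.0356 * 322 * 0.007632
  = 0.0875 m^3/s.

0.0875


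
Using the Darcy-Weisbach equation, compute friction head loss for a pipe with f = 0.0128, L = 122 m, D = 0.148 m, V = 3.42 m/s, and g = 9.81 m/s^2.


Darcy-Weisbach equation: h_f = f * (L/D) * V^2/(2g).
f * L/D = 0.0128 * 122/0.148 = 10.5514.
V^2/(2g) = 3.42^2 / (2*9.81) = 11.6964 / 19.62 = 0.5961 m.
h_f = 10.5514 * 0.5961 = 6.29 m.

6.29


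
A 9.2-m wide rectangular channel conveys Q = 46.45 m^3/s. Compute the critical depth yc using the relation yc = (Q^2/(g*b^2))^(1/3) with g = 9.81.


Using yc = (Q^2 / (g * b^2))^(1/3):
Q^2 = 46.45^2 = 2157.6.
g * b^2 = 9.81 * 9.2^2 = 9.81 * 84.64 = 830.32.
Q^2 / (g*b^2) = 2157.6 / 830.32 = 2.5985.
yc = 2.5985^(1/3) = 1.3748 m.

1.3748


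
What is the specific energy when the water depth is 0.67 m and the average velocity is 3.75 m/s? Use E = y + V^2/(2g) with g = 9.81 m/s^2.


Specific energy E = y + V^2/(2g).
Velocity head = V^2/(2g) = 3.75^2 / (2*9.81) = 14.0625 / 19.62 = 0.7167 m.
E = 0.67 + 0.7167 = 1.3867 m.

1.3867


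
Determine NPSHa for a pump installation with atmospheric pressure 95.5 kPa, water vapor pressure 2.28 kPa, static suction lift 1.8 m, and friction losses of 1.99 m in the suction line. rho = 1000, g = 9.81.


NPSHa = p_atm/(rho*g) - z_s - hf_s - p_vap/(rho*g).
p_atm/(rho*g) = 95.5*1000 / (1000*9.81) = 9.735 m.
p_vap/(rho*g) = 2.28*1000 / (1000*9.81) = 0.232 m.
NPSHa = 9.735 - 1.8 - 1.99 - 0.232
      = 5.71 m.

5.71


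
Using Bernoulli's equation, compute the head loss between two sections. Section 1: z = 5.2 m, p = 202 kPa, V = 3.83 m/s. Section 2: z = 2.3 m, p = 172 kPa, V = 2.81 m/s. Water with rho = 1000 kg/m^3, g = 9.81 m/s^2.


Total head at each section: H = z + p/(rho*g) + V^2/(2g).
H1 = 5.2 + 202*1000/(1000*9.81) + 3.83^2/(2*9.81)
   = 5.2 + 20.591 + 0.7477
   = 26.539 m.
H2 = 2.3 + 172*1000/(1000*9.81) + 2.81^2/(2*9.81)
   = 2.3 + 17.533 + 0.4025
   = 20.236 m.
h_L = H1 - H2 = 26.539 - 20.236 = 6.303 m.

6.303


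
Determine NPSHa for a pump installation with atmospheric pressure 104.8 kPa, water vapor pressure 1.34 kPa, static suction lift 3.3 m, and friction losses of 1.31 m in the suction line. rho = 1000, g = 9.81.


NPSHa = p_atm/(rho*g) - z_s - hf_s - p_vap/(rho*g).
p_atm/(rho*g) = 104.8*1000 / (1000*9.81) = 10.683 m.
p_vap/(rho*g) = 1.34*1000 / (1000*9.81) = 0.137 m.
NPSHa = 10.683 - 3.3 - 1.31 - 0.137
      = 5.94 m.

5.94


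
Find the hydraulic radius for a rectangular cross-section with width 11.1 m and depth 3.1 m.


For a rectangular section:
Flow area A = b * y = 11.1 * 3.1 = 34.41 m^2.
Wetted perimeter P = b + 2y = 11.1 + 2*3.1 = 17.3 m.
Hydraulic radius R = A/P = 34.41 / 17.3 = 1.989 m.

1.989


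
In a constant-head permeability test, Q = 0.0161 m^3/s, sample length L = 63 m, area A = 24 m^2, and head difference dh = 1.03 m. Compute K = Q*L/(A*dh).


From K = Q*L / (A*dh):
Numerator: Q*L = 0.0161 * 63 = 1.0143.
Denominator: A*dh = 24 * 1.03 = 24.72.
K = 1.0143 / 24.72 = 0.041032 m/s.

0.041032


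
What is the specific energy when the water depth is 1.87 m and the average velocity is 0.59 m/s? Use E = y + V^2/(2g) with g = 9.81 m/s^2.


Specific energy E = y + V^2/(2g).
Velocity head = V^2/(2g) = 0.59^2 / (2*9.81) = 0.3481 / 19.62 = 0.0177 m.
E = 1.87 + 0.0177 = 1.8877 m.

1.8877


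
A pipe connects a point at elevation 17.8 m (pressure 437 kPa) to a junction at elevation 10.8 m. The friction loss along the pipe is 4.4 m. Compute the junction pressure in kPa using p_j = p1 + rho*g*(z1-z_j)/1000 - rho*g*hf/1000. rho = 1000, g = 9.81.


Junction pressure: p_j = p1 + rho*g*(z1 - z_j)/1000 - rho*g*hf/1000.
Elevation term = 1000*9.81*(17.8 - 10.8)/1000 = 68.67 kPa.
Friction term = 1000*9.81*4.4/1000 = 43.164 kPa.
p_j = 437 + 68.67 - 43.164 = 462.51 kPa.

462.51


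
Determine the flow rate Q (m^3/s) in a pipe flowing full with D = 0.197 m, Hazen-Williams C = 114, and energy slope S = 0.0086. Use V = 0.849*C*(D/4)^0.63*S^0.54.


For a full circular pipe, R = D/4 = 0.197/4 = 0.0493 m.
V = 0.849 * 114 * 0.0493^0.63 * 0.0086^0.54
  = 0.849 * 114 * 0.150043 * 0.076671
  = 1.1134 m/s.
Pipe area A = pi*D^2/4 = pi*0.197^2/4 = 0.0305 m^2.
Q = A * V = 0.0305 * 1.1134 = 0.0339 m^3/s.

0.0339


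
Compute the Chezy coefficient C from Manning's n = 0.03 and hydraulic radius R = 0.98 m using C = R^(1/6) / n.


The Chezy coefficient relates to Manning's n through C = R^(1/6) / n.
R^(1/6) = 0.98^(1/6) = 0.996639.
C = 0.996639 / 0.03 = 33.22 m^(1/2)/s.

33.22


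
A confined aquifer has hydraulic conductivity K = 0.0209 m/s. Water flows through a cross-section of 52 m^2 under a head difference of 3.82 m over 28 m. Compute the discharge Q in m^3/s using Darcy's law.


Darcy's law: Q = K * A * i, where i = dh/L.
Hydraulic gradient i = 3.82 / 28 = 0.136429.
Q = 0.0209 * 52 * 0.136429
  = 0.1483 m^3/s.

0.1483


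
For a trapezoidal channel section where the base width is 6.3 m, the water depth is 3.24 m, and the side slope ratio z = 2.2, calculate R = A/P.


For a trapezoidal section with side slope z:
A = (b + z*y)*y = (6.3 + 2.2*3.24)*3.24 = 43.507 m^2.
P = b + 2*y*sqrt(1 + z^2) = 6.3 + 2*3.24*sqrt(1 + 2.2^2) = 21.96 m.
R = A/P = 43.507 / 21.96 = 1.9812 m.

1.9812


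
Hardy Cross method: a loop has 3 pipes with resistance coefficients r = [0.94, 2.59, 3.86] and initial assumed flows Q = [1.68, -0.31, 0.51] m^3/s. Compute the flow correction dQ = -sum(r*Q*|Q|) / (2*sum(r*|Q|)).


Numerator terms (r*Q*|Q|): 0.94*1.68*|1.68| = 2.6531; 2.59*-0.31*|-0.31| = -0.2489; 3.86*0.51*|0.51| = 1.004.
Sum of numerator = 3.4081.
Denominator terms (r*|Q|): 0.94*|1.68| = 1.5792; 2.59*|-0.31| = 0.8029; 3.86*|0.51| = 1.9686.
2 * sum of denominator = 2 * 4.3507 = 8.7014.
dQ = -3.4081 / 8.7014 = -0.3917 m^3/s.

-0.3917


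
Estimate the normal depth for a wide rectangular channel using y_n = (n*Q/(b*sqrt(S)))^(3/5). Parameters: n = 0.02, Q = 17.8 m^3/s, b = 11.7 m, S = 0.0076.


We use the wide-channel approximation y_n = (n*Q/(b*sqrt(S)))^(3/5).
sqrt(S) = sqrt(0.0076) = 0.087178.
Numerator: n*Q = 0.02 * 17.8 = 0.356.
Denominator: b*sqrt(S) = 11.7 * 0.087178 = 1.019983.
arg = 0.349.
y_n = 0.349^(3/5) = 0.5318 m.

0.5318


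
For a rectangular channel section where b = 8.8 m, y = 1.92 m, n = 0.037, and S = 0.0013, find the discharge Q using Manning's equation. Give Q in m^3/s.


For a rectangular channel, the cross-sectional area A = b * y = 8.8 * 1.92 = 16.9 m^2.
The wetted perimeter P = b + 2y = 8.8 + 2*1.92 = 12.64 m.
Hydraulic radius R = A/P = 16.9/12.64 = 1.3367 m.
Velocity V = (1/n)*R^(2/3)*S^(1/2) = (1/0.037)*1.3367^(2/3)*0.0013^(1/2) = 1.1825 m/s.
Discharge Q = A * V = 16.9 * 1.1825 = 19.979 m^3/s.

19.979


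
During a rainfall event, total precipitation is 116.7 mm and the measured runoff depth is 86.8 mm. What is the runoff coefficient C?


The runoff coefficient C = runoff depth / rainfall depth.
C = 86.8 / 116.7
  = 0.7438.

0.7438


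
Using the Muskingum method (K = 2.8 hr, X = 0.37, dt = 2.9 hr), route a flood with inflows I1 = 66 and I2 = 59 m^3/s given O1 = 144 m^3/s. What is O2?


Muskingum coefficients:
denom = 2*K*(1-X) + dt = 2*2.8*(1-0.37) + 2.9 = 6.428.
C0 = (dt - 2*K*X)/denom = (2.9 - 2*2.8*0.37)/6.428 = 0.1288.
C1 = (dt + 2*K*X)/denom = (2.9 + 2*2.8*0.37)/6.428 = 0.7735.
C2 = (2*K*(1-X) - dt)/denom = 0.0977.
O2 = C0*I2 + C1*I1 + C2*O1
   = 0.1288*59 + 0.7735*66 + 0.0977*144
   = 72.72 m^3/s.

72.72
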